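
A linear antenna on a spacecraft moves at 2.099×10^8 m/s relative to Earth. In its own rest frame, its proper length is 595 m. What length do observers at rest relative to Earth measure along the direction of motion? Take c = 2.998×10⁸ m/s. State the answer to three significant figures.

β = v/c = (2.099×10^8 m/s)/(2.998×10⁸ m/s) = 0.700133.
Lorentz factor: γ = (1 − 0.4901862)^(−1/2) = 1.4005.
Along the direction of motion the measured length is L₀/γ = 595/1.4005 = 425 m.

425 m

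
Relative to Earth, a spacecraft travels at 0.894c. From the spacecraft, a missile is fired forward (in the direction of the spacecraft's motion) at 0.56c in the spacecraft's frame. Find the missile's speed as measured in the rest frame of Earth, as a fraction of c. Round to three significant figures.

Relativistic velocity addition: u = (u' + v)/(1 + u'v/c²), with u' = 0.56c and v = 0.894c.
Numerator: 0.56 + 0.894 = 1.454. Denominator: 1 + (0.56)(0.894) = 1.50064.
u = 1.454/1.50064 = 0.96892, so the speed is 0.969c.

0.969c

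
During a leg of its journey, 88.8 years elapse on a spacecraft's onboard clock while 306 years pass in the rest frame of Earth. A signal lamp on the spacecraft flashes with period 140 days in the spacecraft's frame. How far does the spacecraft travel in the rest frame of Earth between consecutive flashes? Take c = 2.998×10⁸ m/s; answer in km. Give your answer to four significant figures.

From Δt = γΔτ: γ = 306/88.8 = 3.44595.
β = √(1 − 1/γ²) = 0.95697. Lab-frame period = γτ = 3.44595×140 days = 482.43 days. Distance = βc × γτ = 0.95697 × 2.998×10⁸ m/s × 41681952 s = 1.1959×10^16 m = 1.196×10^13 km.

1.196×10^13 km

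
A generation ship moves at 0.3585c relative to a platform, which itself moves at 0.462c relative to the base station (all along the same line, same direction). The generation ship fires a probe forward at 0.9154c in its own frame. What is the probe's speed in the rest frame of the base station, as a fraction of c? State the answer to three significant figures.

First combine the probe and generation ship (S''→S'): u₁ = (0.9154 + 0.3585)/(1 + 0.9154×0.3585) = 1.2739/1.3281709 = 0.95914.
Then combine with the platform (S'→S): u = (0.95914 + 0.462)/(1 + 0.95914×0.462) = 1.42114/1.44312268 = 0.98477.

0.985c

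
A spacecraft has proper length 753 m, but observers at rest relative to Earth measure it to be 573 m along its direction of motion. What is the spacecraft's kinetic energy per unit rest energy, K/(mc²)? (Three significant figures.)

0.314

From L = L₀/γ: γ = 753/573 = 1.31414.
Since K = (γ−1)mc², K/(mc²) = 1.31414 − 1 = 0.314.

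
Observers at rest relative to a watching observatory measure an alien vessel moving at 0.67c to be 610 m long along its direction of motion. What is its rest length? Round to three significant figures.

β² = 0.4489, so γ = 1/√0.5511 = 1.3471.
Proper length: L₀ = γ·L = 1.3471 × 610 = 822 m.

822 m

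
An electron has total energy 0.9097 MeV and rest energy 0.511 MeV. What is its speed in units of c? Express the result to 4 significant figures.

0.8273c

γ = E/(mc²) = 0.9097/0.511 = 1.7802.
β = √(1 − 1/γ²) = √(1 − 0.315546) = √0.684454 = 0.8273.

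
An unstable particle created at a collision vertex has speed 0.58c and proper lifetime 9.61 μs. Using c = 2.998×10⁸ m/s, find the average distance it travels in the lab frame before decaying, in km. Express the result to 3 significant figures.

With β = 0.58, γ = 1/√(1 − 0.58²) = 1/√0.6636 = 1.2276.
Lab-frame lifetime: Δt = γτ = 1.2276 × 9.61 μs = 11.797 μs.
Distance: d = vΔt = 0.58 × 2.998×10⁸ m/s × 1.1797×10^-5 s = 2050 m = 2.05 km.

2.05 km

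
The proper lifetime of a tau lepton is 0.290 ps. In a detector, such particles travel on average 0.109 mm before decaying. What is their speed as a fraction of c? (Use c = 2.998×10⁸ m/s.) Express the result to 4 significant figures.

0.7818c

d = βγcτ ⇒ βγ = d/(cτ) = 1.090×10^-4 m / (8.6942×10^-5 m) = 1.2537.
β = (βγ)/√(1+(βγ)²) = 1.2537/√2.57176 = 0.7818.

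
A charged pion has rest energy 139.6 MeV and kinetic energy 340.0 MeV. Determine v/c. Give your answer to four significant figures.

0.9567

K = (γ−1)mc², so γ = 1 + 340.0/139.6 = 3.4355.
Then v/c = √(1 − γ⁻²) = √(1 − 0.0847267) = √0.9152733 = 0.9567.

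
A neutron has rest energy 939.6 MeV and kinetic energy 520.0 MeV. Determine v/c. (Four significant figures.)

K = (γ−1)mc², so γ = 1 + 520.0/939.6 = 1.5534.
Then v/c = √(1 − γ⁻²) = √(1 − 0.414413) = √0.585587 = 0.7652.

0.7652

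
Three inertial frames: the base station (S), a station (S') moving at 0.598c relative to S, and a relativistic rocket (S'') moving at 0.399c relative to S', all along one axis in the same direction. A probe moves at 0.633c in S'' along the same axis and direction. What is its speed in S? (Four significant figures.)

Compose velocities in two stages. Stage 1 (into S'): u₁ = (0.633+0.399)/(1+0.633×0.399) = 0.82391.
Stage 2 (into S): u = (0.82391+0.598)/(1+0.82391×0.598) = 0.95258, so the speed is 0.9526c.

0.9526c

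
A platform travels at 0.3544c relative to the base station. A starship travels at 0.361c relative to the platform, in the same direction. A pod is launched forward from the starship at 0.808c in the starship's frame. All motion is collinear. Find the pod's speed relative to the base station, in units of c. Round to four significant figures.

Compose velocities in two stages. Stage 1 (into S'): u₁ = (0.808+0.361)/(1+0.808×0.361) = 0.90502.
Stage 2 (into S): u = (0.90502+0.3544)/(1+0.90502×0.3544) = 0.95357, so the speed is 0.9536c.

0.9536c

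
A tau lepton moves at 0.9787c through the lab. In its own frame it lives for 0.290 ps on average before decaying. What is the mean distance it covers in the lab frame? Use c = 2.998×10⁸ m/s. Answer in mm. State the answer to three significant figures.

Lorentz factor: γ = (1 − 0.95785369)^(−1/2) = 4.871.
Lab-frame lifetime: Δt = γτ = 4.871 × 0.290 ps = 1.4126 ps.
Distance: d = vΔt = 0.9787 × 2.998×10⁸ m/s × 1.4126×10^-12 s = 4.14×10^-4 m = 0.414 mm.

0.414 mm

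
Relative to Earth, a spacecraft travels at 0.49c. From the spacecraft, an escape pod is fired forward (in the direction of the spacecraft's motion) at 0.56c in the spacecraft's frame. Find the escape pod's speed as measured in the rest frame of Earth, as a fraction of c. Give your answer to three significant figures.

0.824c

Relativistic velocity addition: u = (u' + v)/(1 + u'v/c²), with u' = 0.56c and v = 0.49c.
Numerator: 0.56 + 0.49 = 1.05. Denominator: 1 + (0.56)(0.49) = 1.2744.
u = 1.05/1.2744 = 0.82392, so the speed is 0.824c.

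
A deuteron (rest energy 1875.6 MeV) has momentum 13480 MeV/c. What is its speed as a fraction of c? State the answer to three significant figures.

0.990c

βγ = pc/(mc²) = 13480/1875.6 = 7.187.
Since γ² = 1 + (βγ)² = 52.653, γ = √52.653 = 7.25624, and β = (βγ)/γ = 7.187/7.25624 = 0.990.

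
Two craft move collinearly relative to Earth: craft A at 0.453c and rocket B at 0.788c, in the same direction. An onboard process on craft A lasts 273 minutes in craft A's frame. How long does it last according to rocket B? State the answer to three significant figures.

320 minutes

Speed of craft A in rocket B's frame: u = (v_A − v_B)/(1 − v_A v_B/c²) = (0.453 − 0.788)/(1 − 0.453×0.788) = −0.335/0.643036 = −0.52097; |u| = 0.52097c.
γ for this relative speed: γ = 1/√(1 − 0.27141) = 1.1715.
Craft A's interval is proper; time dilation gives Δt_B = γΔτ = 1.1715 × 273 minutes = 320 minutes.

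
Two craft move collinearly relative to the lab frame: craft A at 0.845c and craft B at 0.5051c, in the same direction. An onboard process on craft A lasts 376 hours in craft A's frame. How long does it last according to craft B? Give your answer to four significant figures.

467.0 hours

Speed of craft A in craft B's frame: u = (v_A − v_B)/(1 − v_A v_B/c²) = (0.845 − 0.5051)/(1 − 0.845×0.5051) = 0.3399/0.5731905 = 0.593; |u| = 0.593c.
γ for this relative speed: γ = 1/√(1 − 0.351649) = 1.2419.
The clock on craft A records proper time, so craft B measures Δt = γΔτ = 1.2419 × 376 = 467.0 hours.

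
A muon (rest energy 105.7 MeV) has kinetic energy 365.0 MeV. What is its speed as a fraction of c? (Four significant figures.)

K = (γ−1)mc², so γ = 1 + 365.0/105.7 = 4.4532.
Then v/c = √(1 − γ⁻²) = √(1 − 0.0504261) = √0.9495739 = 0.9745.

0.9745c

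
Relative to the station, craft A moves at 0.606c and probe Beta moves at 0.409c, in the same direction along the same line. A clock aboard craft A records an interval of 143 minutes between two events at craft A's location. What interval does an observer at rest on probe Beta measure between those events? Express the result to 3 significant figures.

Transform craft A's velocity into probe Beta's frame: (0.606 − 0.409)/(1 − 0.606·0.409) = 0.197/0.752146, so the relative speed is 0.26192c.
γ for this relative speed: γ = 1/√(1 − 0.0686021) = 1.0362.
The clock on craft A records proper time, so probe Beta measures Δt = γΔτ = 1.0362 × 143 = 148 minutes.

148 minutes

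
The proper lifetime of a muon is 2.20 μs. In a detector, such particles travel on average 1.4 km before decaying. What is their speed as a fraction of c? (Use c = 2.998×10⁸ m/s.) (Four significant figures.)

Lab distance = (lab lifetime)·v = γτ·βc, so βγ = d/(cτ) = 1400/(2.998×10⁸ × 2.200×10^-6) = 2.1226.
With βγ = 2.1226: γ² = 1 + (βγ)² = 5.50543, and β = (βγ)/γ = 2.1226/2.34637 = 0.9046.

0.9046c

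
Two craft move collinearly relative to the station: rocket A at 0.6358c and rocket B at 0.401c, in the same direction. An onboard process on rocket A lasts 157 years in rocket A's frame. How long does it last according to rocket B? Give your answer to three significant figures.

165 years

Speed of rocket A in rocket B's frame: u = (v_A − v_B)/(1 − v_A v_B/c²) = (0.6358 − 0.401)/(1 − 0.6358×0.401) = 0.2348/0.7450442 = 0.31515; |u| = 0.31515c.
γ for this relative speed: γ = 1/√(1 − 0.0993195) = 1.0537.
Rocket A's interval is proper; time dilation gives Δt_B = γΔτ = 1.0537 × 157 years = 165 years.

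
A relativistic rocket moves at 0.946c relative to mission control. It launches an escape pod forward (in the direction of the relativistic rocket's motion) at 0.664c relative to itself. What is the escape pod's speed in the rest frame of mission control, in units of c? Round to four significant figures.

0.9889c

Relativistic velocity addition: u = (u' + v)/(1 + u'v/c²), with u' = 0.664c and v = 0.946c.
Numerator: 0.664 + 0.946 = 1.61. Denominator: 1 + (0.664)(0.946) = 1.628144.
u = 1.61/1.628144 = 0.98886, so the speed is 0.9889c.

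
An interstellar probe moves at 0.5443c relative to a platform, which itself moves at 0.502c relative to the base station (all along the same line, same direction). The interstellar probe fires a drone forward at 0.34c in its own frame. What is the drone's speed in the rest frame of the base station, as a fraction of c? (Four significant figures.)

First combine the drone and interstellar probe (S''→S'): u₁ = (0.34 + 0.5443)/(1 + 0.34×0.5443) = 0.8843/1.185062 = 0.74621.
Then combine with the platform (S'→S): u = (0.74621 + 0.502)/(1 + 0.74621×0.502) = 1.24821/1.37459742 = 0.90805.

0.9081c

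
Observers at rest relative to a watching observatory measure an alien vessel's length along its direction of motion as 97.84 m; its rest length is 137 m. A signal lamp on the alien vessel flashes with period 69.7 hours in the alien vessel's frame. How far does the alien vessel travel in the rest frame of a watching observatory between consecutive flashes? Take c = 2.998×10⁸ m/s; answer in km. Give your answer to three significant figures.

Length contraction gives γ = L₀/L = 137/97.84 = 1.40025.
β = √(1 − 1/γ²) = 0.69998. Lab-frame period = γτ = 1.40025×69.7 hours = 97.597 hours. Distance = βc × γτ = 0.69998 × 2.998×10⁸ m/s × 351349.2 s = 7.3732×10^13 m = 7.37×10^10 km.

7.37×10^10 km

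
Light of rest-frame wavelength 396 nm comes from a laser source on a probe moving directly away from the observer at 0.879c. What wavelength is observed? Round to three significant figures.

1560 nm

Relativistic Doppler for wavelength: λ_obs = λ_src · √((1+β)/(1−β)).
With β = 0.879: factor = √(1.879/0.121) = 3.9407.
λ_obs = 396 × 3.9407 = 1560 nm.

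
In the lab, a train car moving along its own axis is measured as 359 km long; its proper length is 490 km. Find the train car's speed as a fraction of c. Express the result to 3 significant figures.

0.681c

Length contraction gives γ = L₀/L = 490/359 = 1.3649.
β = √(1 − 1/γ²) = √0.463218 = 0.681.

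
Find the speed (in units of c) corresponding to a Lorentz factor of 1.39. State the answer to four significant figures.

0.6946c

β = √(1 − 1/γ²) = √(1 − 1/1.9321) = √0.482428 = 0.6946.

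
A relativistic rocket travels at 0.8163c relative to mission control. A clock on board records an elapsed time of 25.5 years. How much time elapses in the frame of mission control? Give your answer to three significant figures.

With β = 0.8163, γ = 1/√(1 − 0.8163²) = 1/√0.33365431 = 1.7312.
Time dilation: Δt = γ·Δτ = 1.7312 × 25.5 = 44.1 years.

44.1 years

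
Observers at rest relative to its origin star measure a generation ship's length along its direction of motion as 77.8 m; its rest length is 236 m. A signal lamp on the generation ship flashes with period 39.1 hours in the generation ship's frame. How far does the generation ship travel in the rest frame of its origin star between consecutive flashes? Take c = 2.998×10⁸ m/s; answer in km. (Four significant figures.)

Length contraction gives γ = L₀/L = 236/77.8 = 3.03342.
β = √(1 − 1/γ²) = 0.9441. Lab-frame period = γτ = 3.03342×39.1 hours = 118.61 hours. Distance = βc × γτ = 0.9441 × 2.998×10⁸ m/s × 426996 s = 1.2086×10^14 m = 1.209×10^11 km.

1.209×10^11 km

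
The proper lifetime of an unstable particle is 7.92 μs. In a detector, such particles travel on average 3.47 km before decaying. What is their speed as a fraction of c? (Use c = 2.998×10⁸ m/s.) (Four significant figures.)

0.8253c

Let x = d/(cτ) = 3470 m / (2.998×10⁸ m/s × 7.920×10^-6 s) = 1.4614. Since d = βγcτ, x = βγ = β/√(1−β²).
Solving: β² = x²/(1+x²) = 2.13569/3.13569 = 0.681091, so β = 0.8253.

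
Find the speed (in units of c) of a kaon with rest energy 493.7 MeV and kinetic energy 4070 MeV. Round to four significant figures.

0.9941c

γ = 1 + K/(mc²) = 1 + 4070/493.7 = 9.2439.
β = √(1 − 1/γ²) = √(1 − 0.0117028) = √0.9882972 = 0.9941.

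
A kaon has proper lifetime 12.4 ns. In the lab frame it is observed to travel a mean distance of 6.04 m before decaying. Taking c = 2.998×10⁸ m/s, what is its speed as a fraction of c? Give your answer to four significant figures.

Let x = d/(cτ) = 6.040 m / (2.998×10⁸ m/s × 1.240×10^-8 s) = 1.6247. Since d = βγcτ, x = βγ = β/√(1−β²).
Solving: β² = x²/(1+x²) = 2.63965/3.63965 = 0.725248, so β = 0.8516.

0.8516c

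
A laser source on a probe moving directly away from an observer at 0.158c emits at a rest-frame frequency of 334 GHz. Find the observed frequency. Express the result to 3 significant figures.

Relativistic Doppler (source moving away): f_obs = f_src · √((1−β)/(1+β)).
With β = 0.158: factor = √(0.842/1.158) = 0.85271.
f_obs = 334 × 0.85271 = 285 GHz.

285 GHz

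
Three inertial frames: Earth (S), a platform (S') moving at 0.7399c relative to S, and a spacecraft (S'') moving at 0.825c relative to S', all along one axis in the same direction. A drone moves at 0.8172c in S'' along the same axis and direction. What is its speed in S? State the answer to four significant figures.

Apply u = (u'+v)/(1+u'v) twice. Drone in the platform frame: (0.8172+0.825)/(1+0.8172·0.825) = 1.6422/1.67419 = 0.98089c.
That velocity, transformed to the rest frame of Earth: (0.98089+0.7399)/(1+0.98089·0.7399) = 1.72079/1.725760511 = 0.99712c.

0.9971c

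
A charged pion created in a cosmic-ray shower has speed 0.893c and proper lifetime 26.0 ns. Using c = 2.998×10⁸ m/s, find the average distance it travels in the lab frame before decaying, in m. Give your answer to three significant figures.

With β = 0.893, γ = 1/√(1 − 0.893²) = 1/√0.202551 = 2.2219.
Lab-frame lifetime: Δt = γτ = 2.2219 × 26.0 ns = 57.769 ns.
Distance: d = vΔt = 0.893 × 2.998×10⁸ m/s × 5.7769×10^-8 s = 15.5 m.

15.5 m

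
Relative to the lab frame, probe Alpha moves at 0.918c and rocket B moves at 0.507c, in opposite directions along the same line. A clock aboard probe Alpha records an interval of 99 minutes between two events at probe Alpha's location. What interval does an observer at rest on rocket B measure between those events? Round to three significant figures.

424 minutes

The velocity of probe Alpha relative to rocket B is (0.918 + 0.507)c / (1 + 0.918×0.507) = 0.97241c; relative speed 0.97241c.
γ for this relative speed: γ = 1/√(1 − 0.945581) = 4.2867.
The clock on probe Alpha records proper time, so rocket B measures Δt = γΔτ = 4.2867 × 99 = 424 minutes.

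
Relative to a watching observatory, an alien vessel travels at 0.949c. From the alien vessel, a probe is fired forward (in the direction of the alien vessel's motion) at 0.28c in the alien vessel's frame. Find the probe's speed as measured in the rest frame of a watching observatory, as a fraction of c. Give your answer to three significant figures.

0.971c

In units of c, u = (u' + v)/(1 + u'v) with u' = 0.28 and v = 0.949.
Numerator: 0.28 + 0.949 = 1.229. Denominator: 1 + (0.28)(0.949) = 1.26572.
u = 1.229/1.26572 = 0.97099, so the speed is 0.971c.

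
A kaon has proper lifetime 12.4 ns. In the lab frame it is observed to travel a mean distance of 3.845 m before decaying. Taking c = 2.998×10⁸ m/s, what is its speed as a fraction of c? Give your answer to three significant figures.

Lab distance = (lab lifetime)·v = γτ·βc, so βγ = d/(cτ) = 3.845/(2.998×10⁸ × 1.240×10^-8) = 1.0343.
With βγ = 1.0343: γ² = 1 + (βγ)² = 2.06978, and β = (βγ)/γ = 1.0343/1.43867 = 0.719.

0.719c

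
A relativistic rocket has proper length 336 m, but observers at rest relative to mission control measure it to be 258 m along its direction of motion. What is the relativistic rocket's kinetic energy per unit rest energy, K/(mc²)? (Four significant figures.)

0.3023

γ = L₀/L = 336/258 = 1.30233.
K/(mc²) = γ − 1 = 1.30233 − 1 = 0.3023.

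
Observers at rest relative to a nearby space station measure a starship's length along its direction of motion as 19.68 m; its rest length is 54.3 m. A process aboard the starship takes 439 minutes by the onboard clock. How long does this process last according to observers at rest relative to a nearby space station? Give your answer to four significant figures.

Length contraction gives γ = L₀/L = 54.3/19.68 = 2.75915.
The same γ dilates the second interval: 2.75915 × 439 minutes = 1211 minutes.

1211 minutes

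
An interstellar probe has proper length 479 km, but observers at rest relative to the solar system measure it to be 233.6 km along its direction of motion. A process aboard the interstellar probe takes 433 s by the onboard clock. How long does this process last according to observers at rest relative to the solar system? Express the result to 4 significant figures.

γ = L₀/L = 479/233.6 = 2.05051.
The same γ dilates the second interval: 2.05051 × 433 s = 887.9 s.

887.9 s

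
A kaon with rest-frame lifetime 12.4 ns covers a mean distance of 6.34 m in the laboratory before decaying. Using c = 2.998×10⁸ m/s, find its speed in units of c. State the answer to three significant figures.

0.863c

Lab distance = (lab lifetime)·v = γτ·βc, so βγ = d/(cτ) = 6.340/(2.998×10⁸ × 1.240×10^-8) = 1.7054.
With βγ = 1.7054: γ² = 1 + (βγ)² = 3.90839, and β = (βγ)/γ = 1.7054/1.97696 = 0.863.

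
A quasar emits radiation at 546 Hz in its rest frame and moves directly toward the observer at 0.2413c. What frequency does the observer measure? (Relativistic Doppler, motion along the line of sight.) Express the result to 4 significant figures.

Relativistic Doppler (source moving toward): f_obs = f_src · √((1+β)/(1−β)).
With β = 0.2413: factor = √(1.2413/0.7587) = 1.2791.
f_obs = 546 × 1.2791 = 698.4 Hz.

698.4 Hz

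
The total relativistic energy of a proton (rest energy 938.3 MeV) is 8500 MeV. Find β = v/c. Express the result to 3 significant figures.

0.994

Total energy E = γmc² gives γ = 8500/938.3 = 9.0589.
Hence β = √(1 − 1/γ²) = √(1 − 0.0121857) = √0.9878143 = 0.994.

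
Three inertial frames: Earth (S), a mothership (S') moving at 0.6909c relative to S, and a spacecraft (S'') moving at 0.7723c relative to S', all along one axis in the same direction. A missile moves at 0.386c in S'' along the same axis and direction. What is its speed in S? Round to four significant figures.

Apply u = (u'+v)/(1+u'v) twice. Missile in the mothership frame: (0.386+0.7723)/(1+0.386·0.7723) = 1.1583/1.2981078 = 0.8923c.
That velocity, transformed to the rest frame of Earth: (0.8923+0.6909)/(1+0.8923·0.6909) = 1.5832/1.61649007 = 0.97941c.

0.9794c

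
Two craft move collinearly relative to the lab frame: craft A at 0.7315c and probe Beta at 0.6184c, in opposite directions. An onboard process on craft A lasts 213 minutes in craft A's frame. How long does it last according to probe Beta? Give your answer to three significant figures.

577 minutes

Speed of craft A in probe Beta's frame: u = (v_A + v_B)/(1 + v_A v_B/c²) = (0.7315 + 0.6184)/(1 + 0.7315×0.6184) = 1.3499/1.4523596 = 0.92945; |u| = 0.92945c.
At |u| = 0.92945c, γ = (1 − 0.863877)^(−1/2) = 2.7104.
The clock on craft A records proper time, so probe Beta measures Δt = γΔτ = 2.7104 × 213 = 577 minutes.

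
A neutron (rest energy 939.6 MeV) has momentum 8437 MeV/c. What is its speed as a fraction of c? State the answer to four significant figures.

βγ = pc/(mc²) = 8437/939.6 = 8.9794.
Since γ² = 1 + (βγ)² = 81.6296, γ = √81.6296 = 9.03491, and β = (βγ)/γ = 8.9794/9.03491 = 0.9939.

0.9939c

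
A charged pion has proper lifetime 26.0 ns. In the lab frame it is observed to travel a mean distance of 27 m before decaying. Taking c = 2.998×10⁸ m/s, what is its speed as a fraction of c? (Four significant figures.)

Let x = d/(cτ) = 27.00 m / (2.998×10⁸ m/s × 2.600×10^-8 s) = 3.4638. Since d = βγcτ, x = βγ = β/√(1−β²).
Solving: β² = x²/(1+x²) = 11.9979/12.9979 = 0.923064, so β = 0.9608.

0.9608c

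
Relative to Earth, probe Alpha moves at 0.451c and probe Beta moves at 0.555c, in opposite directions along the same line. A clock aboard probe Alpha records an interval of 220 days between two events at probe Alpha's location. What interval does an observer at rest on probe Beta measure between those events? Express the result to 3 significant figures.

370 days

Speed of probe Alpha in probe Beta's frame: u = (v_A + v_B)/(1 + v_A v_B/c²) = (0.451 + 0.555)/(1 + 0.451×0.555) = 1.006/1.250305 = 0.8046; |u| = 0.8046c.
At |u| = 0.8046c, γ = (1 − 0.647381)^(−1/2) = 1.684.
Probe Alpha's interval is proper; time dilation gives Δt_B = γΔτ = 1.684 × 220 days = 370 days.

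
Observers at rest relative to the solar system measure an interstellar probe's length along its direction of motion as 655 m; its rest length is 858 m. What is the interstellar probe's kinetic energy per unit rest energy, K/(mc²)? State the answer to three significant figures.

0.310

Length contraction gives γ = L₀/L = 858/655 = 1.30992.
K/(mc²) = γ − 1 = 1.30992 − 1 = 0.310.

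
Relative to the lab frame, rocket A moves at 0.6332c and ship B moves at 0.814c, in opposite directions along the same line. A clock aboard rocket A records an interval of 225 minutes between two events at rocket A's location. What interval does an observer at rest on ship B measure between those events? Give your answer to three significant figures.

758 minutes

The velocity of rocket A relative to ship B is (0.6332 + 0.814)c / (1 + 0.6332×0.814) = 0.95498c; relative speed 0.95498c.
γ for this relative speed: γ = 1/√(1 − 0.911987) = 3.3708.
Rocket A's interval is proper; time dilation gives Δt_B = γΔτ = 3.3708 × 225 minutes = 758 minutes.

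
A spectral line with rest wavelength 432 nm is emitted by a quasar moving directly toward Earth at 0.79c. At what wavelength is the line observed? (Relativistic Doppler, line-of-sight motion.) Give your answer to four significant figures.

Relativistic Doppler for wavelength: λ_obs = λ_src · √((1−β)/(1+β)).
With β = 0.79: factor = √(0.21/1.79) = 0.34252.
λ_obs = 432 × 0.34252 = 148.0 nm.

148.0 nm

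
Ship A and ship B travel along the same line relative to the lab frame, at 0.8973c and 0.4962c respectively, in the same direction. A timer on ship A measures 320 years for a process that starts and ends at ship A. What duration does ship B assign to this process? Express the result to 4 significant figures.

Speed of ship A in ship B's frame: u = (v_A − v_B)/(1 − v_A v_B/c²) = (0.8973 − 0.4962)/(1 − 0.8973×0.4962) = 0.4011/0.55475974 = 0.72302; |u| = 0.72302c.
At |u| = 0.72302c, γ = (1 − 0.522758)^(−1/2) = 1.4475.
The clock on ship A records proper time, so ship B measures Δt = γΔτ = 1.4475 × 320 = 463.2 years.

463.2 years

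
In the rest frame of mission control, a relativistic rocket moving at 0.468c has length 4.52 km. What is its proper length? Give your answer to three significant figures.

With β = 0.468, γ = 1/√(1 − 0.468²) = 1/√0.780976 = 1.1316.
Proper length: L₀ = γ·L = 1.1316 × 4.52 = 5.11 km.

5.11 km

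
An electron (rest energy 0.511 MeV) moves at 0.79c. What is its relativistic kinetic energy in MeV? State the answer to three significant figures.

With β = 0.79, γ = 1/√(1 − 0.79²) = 1/√0.3759 = 1.63104.
Kinetic energy: K = (γ − 1)mc² = (1.63104 − 1) × 0.511 MeV = 0.63104 × 0.511 = 0.322 MeV.

0.322 MeV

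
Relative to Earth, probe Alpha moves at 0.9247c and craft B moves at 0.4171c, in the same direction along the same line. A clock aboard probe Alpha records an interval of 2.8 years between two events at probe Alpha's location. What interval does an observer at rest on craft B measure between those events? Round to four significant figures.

4.971 years

Speed of probe Alpha in craft B's frame: u = (v_A − v_B)/(1 − v_A v_B/c²) = (0.9247 − 0.4171)/(1 − 0.9247×0.4171) = 0.5076/0.61430763 = 0.8263; |u| = 0.8263c.
γ for this relative speed: γ = 1/√(1 − 0.682772) = 1.7755.
Probe Alpha's interval is proper; time dilation gives Δt_B = γΔτ = 1.7755 × 2.8 years = 4.971 years.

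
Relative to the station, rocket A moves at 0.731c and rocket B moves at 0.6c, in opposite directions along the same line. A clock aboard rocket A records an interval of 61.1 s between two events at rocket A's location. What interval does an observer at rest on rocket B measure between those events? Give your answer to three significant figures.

Speed of rocket A in rocket B's frame: u = (v_A + v_B)/(1 + v_A v_B/c²) = (0.731 + 0.6)/(1 + 0.731×0.6) = 1.331/1.4386 = 0.92521; |u| = 0.92521c.
At |u| = 0.92521c, γ = (1 − 0.856014)^(−1/2) = 2.6354.
Rocket A's interval is proper; time dilation gives Δt_B = γΔτ = 2.6354 × 61.1 s = 161 s.

161 s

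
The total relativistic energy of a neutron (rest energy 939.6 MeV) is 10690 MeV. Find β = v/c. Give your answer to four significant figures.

γ = E/(mc²) = 10690/939.6 = 11.377.
β = √(1 − 1/γ²) = √(1 − 0.00772582) = √0.99227418 = 0.9961.

0.9961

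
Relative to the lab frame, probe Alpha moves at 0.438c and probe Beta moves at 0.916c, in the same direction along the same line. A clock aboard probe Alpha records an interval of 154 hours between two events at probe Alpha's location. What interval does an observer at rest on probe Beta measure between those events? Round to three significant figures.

256 hours

Speed of probe Alpha in probe Beta's frame: u = (v_A − v_B)/(1 − v_A v_B/c²) = (0.438 − 0.916)/(1 − 0.438×0.916) = −0.478/0.598792 = −0.79827; |u| = 0.79827c.
γ for this relative speed: γ = 1/√(1 − 0.637235) = 1.6603.
Probe Alpha's interval is proper; time dilation gives Δt_B = γΔτ = 1.6603 × 154 hours = 256 hours.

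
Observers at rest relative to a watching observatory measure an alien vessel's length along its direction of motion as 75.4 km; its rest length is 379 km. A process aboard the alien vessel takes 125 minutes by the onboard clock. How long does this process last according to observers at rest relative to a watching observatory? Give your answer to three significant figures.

628 minutes

γ = L₀/L = 379/75.4 = 5.02653.
Δt = γΔτ = 5.02653 × 125 = 628 minutes.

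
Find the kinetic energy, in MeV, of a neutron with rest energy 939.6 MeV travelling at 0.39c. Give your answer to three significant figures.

80.8 MeV

γ = 1/√(1 − β²) = 1/√(1 − 0.1521) = 1/√0.8479 = 1.085995.
Kinetic energy: K = (γ − 1)mc² = (1.085995 − 1) × 939.6 MeV = 0.085995 × 939.6 = 80.8 MeV.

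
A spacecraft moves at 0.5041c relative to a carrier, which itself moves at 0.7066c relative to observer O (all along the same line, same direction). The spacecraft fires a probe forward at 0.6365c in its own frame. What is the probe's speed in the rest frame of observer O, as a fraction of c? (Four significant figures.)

0.9751c

First combine the probe and spacecraft (S''→S'): u₁ = (0.6365 + 0.5041)/(1 + 0.6365×0.5041) = 1.1406/1.32085965 = 0.86353.
Then combine with the carrier (S'→S): u = (0.86353 + 0.7066)/(1 + 0.86353×0.7066) = 1.57013/1.610170298 = 0.97513.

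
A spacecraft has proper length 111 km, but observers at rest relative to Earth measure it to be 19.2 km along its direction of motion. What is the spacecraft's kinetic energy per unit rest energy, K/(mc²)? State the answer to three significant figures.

4.78

From L = L₀/γ: γ = 111/19.2 = 5.78125.
K/(mc²) = γ − 1 = 5.78125 − 1 = 4.78.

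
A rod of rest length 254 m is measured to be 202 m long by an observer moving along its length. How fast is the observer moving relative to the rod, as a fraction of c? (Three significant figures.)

Length contraction gives γ = L₀/L = 254/202 = 1.2574.
β = √(1 − 1/γ²) = √0.367511 = 0.606.

0.606c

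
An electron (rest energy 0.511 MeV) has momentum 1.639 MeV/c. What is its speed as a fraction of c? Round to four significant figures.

0.9547c

βγ = pc/(mc²) = 1.639/0.511 = 3.2074.
Since γ² = 1 + (βγ)² = 11.2874, γ = √11.2874 = 3.35967, and β = (βγ)/γ = 3.2074/3.35967 = 0.9547.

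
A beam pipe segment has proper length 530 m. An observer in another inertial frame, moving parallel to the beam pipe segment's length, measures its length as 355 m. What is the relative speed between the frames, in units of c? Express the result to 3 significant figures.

0.743c

Length contraction gives γ = L₀/L = 530/355 = 1.493.
β = √(1 − 1/γ²) = √0.551378 = 0.743.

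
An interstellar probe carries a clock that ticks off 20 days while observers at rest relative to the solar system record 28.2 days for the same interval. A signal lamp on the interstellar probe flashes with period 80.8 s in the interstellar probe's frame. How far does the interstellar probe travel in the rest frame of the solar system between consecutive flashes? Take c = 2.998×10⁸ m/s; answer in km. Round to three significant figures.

From Δt = γΔτ: γ = 28.2/20 = 1.41.
β = √(1 − 1/γ²) = 0.70499. Lab-frame period = γτ = 1.41×80.8 s = 113.93 s. Distance = βc × γτ = 0.70499 × 2.998×10⁸ m/s × 113.93 s = 2.4080×10^10 m = 2.41×10^7 km.

2.41×10^7 km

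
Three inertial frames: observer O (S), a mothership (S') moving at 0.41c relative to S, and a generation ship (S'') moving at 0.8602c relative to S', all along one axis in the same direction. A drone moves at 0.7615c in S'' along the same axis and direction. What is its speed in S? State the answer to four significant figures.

First combine the drone and generation ship (S''→S'): u₁ = (0.7615 + 0.8602)/(1 + 0.7615×0.8602) = 1.6217/1.6550423 = 0.97985.
Then combine with the mothership (S'→S): u = (0.97985 + 0.41)/(1 + 0.97985×0.41) = 1.38985/1.4017385 = 0.99152.

0.9915c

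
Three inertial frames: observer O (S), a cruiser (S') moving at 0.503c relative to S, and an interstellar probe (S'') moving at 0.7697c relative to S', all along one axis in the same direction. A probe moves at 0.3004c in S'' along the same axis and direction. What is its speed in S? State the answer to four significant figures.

Apply u = (u'+v)/(1+u'v) twice. Probe in the cruiser frame: (0.3004+0.7697)/(1+0.3004·0.7697) = 1.0701/1.23121788 = 0.86914c.
That velocity, transformed to the rest frame of observer O: (0.86914+0.503)/(1+0.86914·0.503) = 1.37214/1.43717742 = 0.95475c.

0.9547c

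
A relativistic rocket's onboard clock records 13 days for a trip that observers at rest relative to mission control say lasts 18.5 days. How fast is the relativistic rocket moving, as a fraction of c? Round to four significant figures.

0.7115c

γ = Δt/Δτ = 18.5/13 = 1.4231.
β = √(1 − 1/γ²) = √(1 − 0.493775) = √0.506225 = 0.7115.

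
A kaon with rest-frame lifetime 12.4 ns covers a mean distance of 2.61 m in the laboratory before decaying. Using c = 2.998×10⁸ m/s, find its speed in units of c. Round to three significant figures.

0.575c

Let x = d/(cτ) = 2.610 m / (2.998×10⁸ m/s × 1.240×10^-8 s) = 0.70208. Since d = βγcτ, x = βγ = β/√(1−β²).
Solving: β² = x²/(1+x²) = 0.492916/1.492916 = 0.33017, so β = 0.575.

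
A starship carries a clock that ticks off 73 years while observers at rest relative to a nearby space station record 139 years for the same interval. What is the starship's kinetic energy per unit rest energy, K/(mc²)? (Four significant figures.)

The time-dilation ratio gives γ = 139/73 = 1.90411.
K/(mc²) = γ − 1 = 1.90411 − 1 = 0.9041.

0.9041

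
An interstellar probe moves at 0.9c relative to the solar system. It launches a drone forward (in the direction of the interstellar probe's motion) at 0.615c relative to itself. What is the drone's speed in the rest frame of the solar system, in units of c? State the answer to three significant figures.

In units of c, u = (u' + v)/(1 + u'v) with u' = 0.615 and v = 0.9.
Numerator: 0.615 + 0.9 = 1.515. Denominator: 1 + (0.615)(0.9) = 1.5535.
u = 1.515/1.5535 = 0.97522, so the speed is 0.975c.

0.975c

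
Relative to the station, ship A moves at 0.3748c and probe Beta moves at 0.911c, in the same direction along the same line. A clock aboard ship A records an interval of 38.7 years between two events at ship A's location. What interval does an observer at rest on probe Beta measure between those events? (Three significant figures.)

Speed of ship A in probe Beta's frame: u = (v_A − v_B)/(1 − v_A v_B/c²) = (0.3748 − 0.911)/(1 − 0.3748×0.911) = −0.5362/0.6585572 = −0.8142; |u| = 0.8142c.
At |u| = 0.8142c, γ = (1 − 0.662922)^(−1/2) = 1.7224.
Ship A's interval is proper; time dilation gives Δt_B = γΔτ = 1.7224 × 38.7 years = 66.7 years.

66.7 years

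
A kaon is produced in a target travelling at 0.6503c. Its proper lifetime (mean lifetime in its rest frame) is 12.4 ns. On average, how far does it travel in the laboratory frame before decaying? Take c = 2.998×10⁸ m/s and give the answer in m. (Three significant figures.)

3.18 m

γ = 1/√(1 − β²) = 1/√(1 − 0.42289009) = 1/√0.57710991 = 1/0.759678 = 1.3163.
Lab-frame lifetime: Δt = γτ = 1.3163 × 12.4 ns = 16.322 ns.
Distance: d = vΔt = 0.6503 × 2.998×10⁸ m/s × 1.6322×10^-8 s = 3.18 m.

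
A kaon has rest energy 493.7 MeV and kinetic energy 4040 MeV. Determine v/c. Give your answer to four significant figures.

γ = 1 + K/(mc²) = 1 + 4040/493.7 = 9.1831.
β = √(1 − 1/γ²) = √(1 − 0.0118583) = √0.9881417 = 0.9941.

0.9941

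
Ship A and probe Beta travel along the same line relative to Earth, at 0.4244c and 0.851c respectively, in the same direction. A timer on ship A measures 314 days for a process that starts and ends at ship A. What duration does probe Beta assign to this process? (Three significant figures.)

The velocity of ship A relative to probe Beta is (0.4244 − 0.851)c / (1 − 0.4244×0.851) = −0.66778c; relative speed 0.66778c.
γ for this relative speed: γ = 1/√(1 − 0.44593) = 1.3434.
The clock on ship A records proper time, so probe Beta measures Δt = γΔτ = 1.3434 × 314 = 422 days.

422 days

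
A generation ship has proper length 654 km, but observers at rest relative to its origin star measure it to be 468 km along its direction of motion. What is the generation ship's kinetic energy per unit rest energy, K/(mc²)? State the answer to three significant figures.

Length contraction gives γ = L₀/L = 654/468 = 1.39744.
Since K = (γ−1)mc², K/(mc²) = 1.39744 − 1 = 0.397.

0.397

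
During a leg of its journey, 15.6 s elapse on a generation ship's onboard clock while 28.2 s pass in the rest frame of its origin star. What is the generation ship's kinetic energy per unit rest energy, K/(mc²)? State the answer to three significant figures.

0.808

From Δt = γΔτ: γ = 28.2/15.6 = 1.80769.
K/(mc²) = γ − 1 = 1.80769 − 1 = 0.808.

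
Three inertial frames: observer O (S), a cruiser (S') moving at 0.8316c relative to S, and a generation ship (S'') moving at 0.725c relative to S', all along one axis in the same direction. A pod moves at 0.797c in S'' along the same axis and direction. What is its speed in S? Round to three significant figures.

0.997c

First combine the pod and generation ship (S''→S'): u₁ = (0.797 + 0.725)/(1 + 0.797×0.725) = 1.522/1.577825 = 0.96462.
Then combine with the cruiser (S'→S): u = (0.96462 + 0.8316)/(1 + 0.96462×0.8316) = 1.79622/1.802177992 = 0.99669.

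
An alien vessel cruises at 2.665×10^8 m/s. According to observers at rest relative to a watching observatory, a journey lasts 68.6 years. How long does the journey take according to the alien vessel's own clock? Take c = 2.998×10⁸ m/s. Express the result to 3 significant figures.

31.4 years

β = v/c = (2.665×10^8 m/s)/(2.998×10⁸ m/s) = 0.888926.
β² = 0.7901894, so γ = 1/√0.2098106 = 2.1832.
The moving clock records proper time: Δτ = Δt/γ = 68.6/2.1832 = 31.4 years.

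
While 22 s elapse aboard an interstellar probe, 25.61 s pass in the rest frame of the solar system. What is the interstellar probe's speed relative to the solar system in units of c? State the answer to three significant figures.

γ = Δt/Δτ = 25.61/22 = 1.1641.
β = √(1 − 1/γ²) = √(1 − 0.737937) = √0.262063 = 0.512.

0.512c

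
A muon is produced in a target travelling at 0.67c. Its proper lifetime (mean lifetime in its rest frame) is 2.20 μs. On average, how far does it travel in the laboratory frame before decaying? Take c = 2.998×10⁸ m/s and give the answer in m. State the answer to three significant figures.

γ = 1/√(1 − β²) = 1/√(1 − 0.4489) = 1/√0.5511 = 1/0.742361 = 1.3471.
Lab-frame lifetime: Δt = γτ = 1.3471 × 2.20 μs = 2.9636 μs.
Distance: d = vΔt = 0.67 × 2.998×10⁸ m/s × 2.9636×10^-6 s = 595 m.

595 m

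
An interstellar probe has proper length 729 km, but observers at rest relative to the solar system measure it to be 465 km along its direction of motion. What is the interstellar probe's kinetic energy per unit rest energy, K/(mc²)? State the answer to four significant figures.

From L = L₀/γ: γ = 729/465 = 1.56774.
Since K = (γ−1)mc², K/(mc²) = 1.56774 − 1 = 0.5677.

0.5677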